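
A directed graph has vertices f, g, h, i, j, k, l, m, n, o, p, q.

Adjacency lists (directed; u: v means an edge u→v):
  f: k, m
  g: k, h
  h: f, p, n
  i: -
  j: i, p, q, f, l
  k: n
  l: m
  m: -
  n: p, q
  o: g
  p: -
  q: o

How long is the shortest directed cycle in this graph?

For each vertex v, BFS finds the shortest path from v back to v.
The shortest such closed walk is q → o → g → k → n → q, length 5.

5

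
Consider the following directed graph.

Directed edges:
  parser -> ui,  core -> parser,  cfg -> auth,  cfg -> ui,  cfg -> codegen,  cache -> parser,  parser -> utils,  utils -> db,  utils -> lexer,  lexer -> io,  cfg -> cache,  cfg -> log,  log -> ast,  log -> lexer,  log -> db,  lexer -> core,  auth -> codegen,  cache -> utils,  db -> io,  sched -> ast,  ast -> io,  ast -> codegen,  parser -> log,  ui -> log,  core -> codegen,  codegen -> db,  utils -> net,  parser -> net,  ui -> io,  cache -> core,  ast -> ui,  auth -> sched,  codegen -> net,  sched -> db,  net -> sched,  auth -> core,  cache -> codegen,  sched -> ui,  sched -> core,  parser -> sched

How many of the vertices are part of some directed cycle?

10

A vertex is on a directed cycle iff it belongs to a strongly connected component of size ≥ 2 (or has a self-loop).
The vertices on cycles are {ui, ast, log, net, core, lexer, sched, utils, parser, codegen} — 10 in total.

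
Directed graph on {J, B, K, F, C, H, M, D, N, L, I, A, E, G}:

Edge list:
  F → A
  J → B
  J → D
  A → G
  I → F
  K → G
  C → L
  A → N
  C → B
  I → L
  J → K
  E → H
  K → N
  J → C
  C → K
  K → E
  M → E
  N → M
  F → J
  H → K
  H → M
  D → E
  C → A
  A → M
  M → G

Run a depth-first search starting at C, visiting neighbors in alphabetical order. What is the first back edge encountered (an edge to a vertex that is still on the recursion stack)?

K→E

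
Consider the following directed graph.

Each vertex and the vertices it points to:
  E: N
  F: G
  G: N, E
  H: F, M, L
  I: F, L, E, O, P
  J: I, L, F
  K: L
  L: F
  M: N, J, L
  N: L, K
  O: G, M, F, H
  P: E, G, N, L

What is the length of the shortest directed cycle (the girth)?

4

For each vertex v, BFS finds the shortest path from v back to v.
The shortest such closed walk is I → O → M → J → I, length 4.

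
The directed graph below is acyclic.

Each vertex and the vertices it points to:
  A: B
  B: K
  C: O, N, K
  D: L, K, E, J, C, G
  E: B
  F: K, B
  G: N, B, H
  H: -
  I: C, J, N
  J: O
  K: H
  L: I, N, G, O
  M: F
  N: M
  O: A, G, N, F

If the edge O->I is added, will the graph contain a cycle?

Yes

Adding O→I creates a cycle iff I can already reach O.
Path from I: I → C → O.
So I → … → O → I is a cycle.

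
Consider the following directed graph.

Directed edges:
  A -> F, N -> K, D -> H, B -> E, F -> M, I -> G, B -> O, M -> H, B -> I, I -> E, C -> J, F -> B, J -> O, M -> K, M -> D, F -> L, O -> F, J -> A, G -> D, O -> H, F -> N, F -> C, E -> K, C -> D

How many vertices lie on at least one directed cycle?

6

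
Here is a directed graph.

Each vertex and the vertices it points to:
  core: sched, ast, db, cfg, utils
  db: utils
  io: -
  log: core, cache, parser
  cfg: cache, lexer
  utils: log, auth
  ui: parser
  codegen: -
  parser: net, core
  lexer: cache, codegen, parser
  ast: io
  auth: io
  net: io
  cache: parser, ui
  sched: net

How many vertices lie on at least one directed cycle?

A vertex is on a directed cycle iff it belongs to a strongly connected component of size ≥ 2 (or has a self-loop).
The vertices on cycles are {db, ui, cfg, log, core, cache, lexer, utils, parser} — 9 in total.

9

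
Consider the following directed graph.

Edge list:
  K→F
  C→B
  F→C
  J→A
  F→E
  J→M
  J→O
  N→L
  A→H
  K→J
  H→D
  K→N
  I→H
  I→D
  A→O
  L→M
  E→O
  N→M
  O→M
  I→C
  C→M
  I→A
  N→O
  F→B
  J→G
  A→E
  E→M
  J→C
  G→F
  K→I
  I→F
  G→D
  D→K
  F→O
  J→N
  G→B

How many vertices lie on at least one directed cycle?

7

A vertex is on a directed cycle iff it belongs to a strongly connected component of size ≥ 2 (or has a self-loop).
The vertices on cycles are {A, D, G, H, I, J, K} — 7 in total.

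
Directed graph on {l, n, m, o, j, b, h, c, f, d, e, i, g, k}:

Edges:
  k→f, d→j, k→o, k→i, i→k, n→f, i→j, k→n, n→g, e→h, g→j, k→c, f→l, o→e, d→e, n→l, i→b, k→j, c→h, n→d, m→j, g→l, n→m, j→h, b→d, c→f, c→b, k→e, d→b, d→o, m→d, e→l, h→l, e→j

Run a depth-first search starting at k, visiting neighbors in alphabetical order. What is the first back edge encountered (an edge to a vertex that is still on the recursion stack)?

d→b

DFS from k (visiting neighbors in alphabetical order); mark gray on enter, black on exit:
k gray
  c gray
    b gray
      d gray
        d→b: b is gray → back edge
First back edge: d → b.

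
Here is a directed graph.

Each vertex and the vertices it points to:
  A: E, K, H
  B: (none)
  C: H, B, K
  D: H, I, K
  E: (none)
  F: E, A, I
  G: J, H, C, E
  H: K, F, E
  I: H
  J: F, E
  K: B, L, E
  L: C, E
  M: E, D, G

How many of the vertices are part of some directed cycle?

7

A vertex is on a directed cycle iff it belongs to a strongly connected component of size ≥ 2 (or has a self-loop).
The vertices on cycles are {A, C, F, H, I, K, L} — 7 in total.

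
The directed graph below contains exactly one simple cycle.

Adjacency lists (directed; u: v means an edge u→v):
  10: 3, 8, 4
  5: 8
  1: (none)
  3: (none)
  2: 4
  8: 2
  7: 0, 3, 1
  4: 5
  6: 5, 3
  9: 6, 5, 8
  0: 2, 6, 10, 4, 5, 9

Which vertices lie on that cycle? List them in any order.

DFS with gray/black marking from 5:
5 gray
  8 gray
    2 gray
      4 gray
        4→5: 5 is gray → back edge
Back edge closes the cycle 5 → 8 → 2 → 4 → 5; its vertices are {2, 4, 5, 8}.

2, 4, 5, 8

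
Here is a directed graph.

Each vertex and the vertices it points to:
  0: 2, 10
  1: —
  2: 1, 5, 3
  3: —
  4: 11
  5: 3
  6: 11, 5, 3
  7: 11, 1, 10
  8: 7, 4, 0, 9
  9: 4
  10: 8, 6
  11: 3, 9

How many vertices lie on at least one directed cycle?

7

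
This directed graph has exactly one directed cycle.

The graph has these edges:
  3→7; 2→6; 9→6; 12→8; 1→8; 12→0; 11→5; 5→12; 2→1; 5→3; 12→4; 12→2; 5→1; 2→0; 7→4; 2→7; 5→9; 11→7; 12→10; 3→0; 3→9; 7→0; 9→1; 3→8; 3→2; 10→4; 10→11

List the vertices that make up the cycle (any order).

5, 10, 11, 12

DFS with gray/black marking from 10:
10 gray
  11 gray
    5 gray
      12 gray
        8 gray
        8 black
        12→10: 10 is gray → back edge
Back edge closes the cycle 10 → 11 → 5 → 12 → 10; its vertices are {5, 10, 11, 12}.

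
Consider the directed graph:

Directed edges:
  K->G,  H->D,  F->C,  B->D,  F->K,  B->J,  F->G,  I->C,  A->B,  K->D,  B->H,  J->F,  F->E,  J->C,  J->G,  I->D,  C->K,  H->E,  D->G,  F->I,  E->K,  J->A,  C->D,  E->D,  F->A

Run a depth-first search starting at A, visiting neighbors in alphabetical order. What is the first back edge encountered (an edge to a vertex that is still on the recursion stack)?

DFS from A (visiting neighbors in alphabetical order); mark gray on enter, black on exit:
A gray
  B gray
    D gray
      G gray
      G black
    D black
    H gray
      H→D: D black — skip
      E gray
        E→D: D black — skip
        K gray
          K→D: D black — skip
          K→G: G black — skip
        K black
      E black
    H black
    J gray
      J→A: A is gray → back edge
First back edge: J → A.

J→A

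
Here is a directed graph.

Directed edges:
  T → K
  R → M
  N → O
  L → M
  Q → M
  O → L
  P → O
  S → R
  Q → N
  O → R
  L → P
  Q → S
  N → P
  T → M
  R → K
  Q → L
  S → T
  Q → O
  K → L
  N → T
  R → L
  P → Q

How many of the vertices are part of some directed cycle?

A vertex is on a directed cycle iff it belongs to a strongly connected component of size ≥ 2 (or has a self-loop).
The vertices on cycles are {K, L, N, O, P, Q, R, S, T} — 9 in total.

9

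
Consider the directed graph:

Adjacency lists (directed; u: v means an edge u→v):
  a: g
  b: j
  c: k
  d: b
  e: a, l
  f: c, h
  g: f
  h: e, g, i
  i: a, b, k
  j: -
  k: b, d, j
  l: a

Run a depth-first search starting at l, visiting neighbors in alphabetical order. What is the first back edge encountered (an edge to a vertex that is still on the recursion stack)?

e->a

DFS from l (visiting neighbors in alphabetical order); mark gray on enter, black on exit:
l gray
  a gray
    g gray
      f gray
        c gray
          k gray
            b gray
              j gray
              j black
            b black
            d gray
              d→b: b black — skip
            d black
            k→j: j black — skip
          k black
        c black
        h gray
          e gray
            e→a: a is gray → back edge
First back edge: e → a.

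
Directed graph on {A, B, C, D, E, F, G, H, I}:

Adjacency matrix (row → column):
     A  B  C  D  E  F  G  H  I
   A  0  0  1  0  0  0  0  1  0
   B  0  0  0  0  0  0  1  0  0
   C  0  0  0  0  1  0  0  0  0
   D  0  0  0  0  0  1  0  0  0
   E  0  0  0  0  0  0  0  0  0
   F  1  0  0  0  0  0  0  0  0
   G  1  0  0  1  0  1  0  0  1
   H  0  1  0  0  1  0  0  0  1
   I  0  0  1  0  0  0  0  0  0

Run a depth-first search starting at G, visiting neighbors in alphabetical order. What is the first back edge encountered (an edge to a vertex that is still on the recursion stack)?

DFS from G (visiting neighbors in alphabetical order); mark gray on enter, black on exit:
G gray
  A gray
    C gray
      E gray
      E black
    C black
    H gray
      B gray
        B→G: G is gray → back edge
First back edge: B → G.

B->G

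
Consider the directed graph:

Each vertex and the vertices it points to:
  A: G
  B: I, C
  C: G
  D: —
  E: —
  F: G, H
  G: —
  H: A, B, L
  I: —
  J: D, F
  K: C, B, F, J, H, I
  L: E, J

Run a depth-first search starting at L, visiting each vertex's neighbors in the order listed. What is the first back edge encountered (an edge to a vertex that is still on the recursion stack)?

H->L

DFS from L (visiting each vertex's neighbors in the order listed); mark gray on enter, black on exit:
L gray
  E gray
  E black
  J gray
    D gray
    D black
    F gray
      G gray
      G black
      H gray
        A gray
          A→G: G black — skip
        A black
        B gray
          I gray
          I black
          C gray
            C→G: G black — skip
          C black
        B black
        H→L: L is gray → back edge
First back edge: H → L.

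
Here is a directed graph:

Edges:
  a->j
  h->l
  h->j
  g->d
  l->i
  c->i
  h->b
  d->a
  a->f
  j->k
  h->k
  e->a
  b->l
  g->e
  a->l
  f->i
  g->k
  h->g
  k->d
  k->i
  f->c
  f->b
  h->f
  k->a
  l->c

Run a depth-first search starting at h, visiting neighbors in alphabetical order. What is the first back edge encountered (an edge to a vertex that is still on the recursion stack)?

DFS from h (visiting neighbors in alphabetical order); mark gray on enter, black on exit:
h gray
  b gray
    l gray
      c gray
        i gray
        i black
      c black
      l→i: i black — skip
    l black
  b black
  f gray
    f→b: b black — skip
    f→c: c black — skip
    f→i: i black — skip
  f black
  g gray
    d gray
      a gray
        a→f: f black — skip
        j gray
          k gray
            k→a: a is gray → back edge
First back edge: k → a.

k->a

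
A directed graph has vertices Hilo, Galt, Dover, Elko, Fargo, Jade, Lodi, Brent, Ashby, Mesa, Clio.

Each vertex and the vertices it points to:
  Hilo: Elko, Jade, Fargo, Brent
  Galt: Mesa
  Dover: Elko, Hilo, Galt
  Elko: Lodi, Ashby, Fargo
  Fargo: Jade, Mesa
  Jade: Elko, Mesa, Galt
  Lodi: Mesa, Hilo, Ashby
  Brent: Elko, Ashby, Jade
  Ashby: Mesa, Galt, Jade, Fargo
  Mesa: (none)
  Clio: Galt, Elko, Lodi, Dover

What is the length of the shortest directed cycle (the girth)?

For each vertex v, BFS finds the shortest path from v back to v.
The shortest such closed walk is Hilo → Elko → Lodi → Hilo, length 3.

3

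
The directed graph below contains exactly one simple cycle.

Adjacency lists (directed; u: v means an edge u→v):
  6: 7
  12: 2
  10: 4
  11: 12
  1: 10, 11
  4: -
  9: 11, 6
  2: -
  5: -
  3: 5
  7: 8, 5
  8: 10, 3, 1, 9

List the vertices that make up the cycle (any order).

6, 7, 8, 9

DFS with gray/black marking from 8:
8 gray
  10 gray
    4 gray
    4 black
  10 black
  3 gray
    5 gray
    5 black
  3 black
  1 gray
    1→10: 10 black — skip
    11 gray
      12 gray
        2 gray
        2 black
      12 black
    11 black
  1 black
  9 gray
    9→11: 11 black — skip
    6 gray
      7 gray
        7→8: 8 is gray → back edge
Back edge closes the cycle 8 → 9 → 6 → 7 → 8; its vertices are {6, 7, 8, 9}.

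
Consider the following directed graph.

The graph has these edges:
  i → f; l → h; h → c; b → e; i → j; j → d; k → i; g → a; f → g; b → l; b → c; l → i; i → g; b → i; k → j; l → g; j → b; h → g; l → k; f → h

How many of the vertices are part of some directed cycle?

A vertex is on a directed cycle iff it belongs to a strongly connected component of size ≥ 2 (or has a self-loop).
The vertices on cycles are {b, i, j, k, l} — 5 in total.

5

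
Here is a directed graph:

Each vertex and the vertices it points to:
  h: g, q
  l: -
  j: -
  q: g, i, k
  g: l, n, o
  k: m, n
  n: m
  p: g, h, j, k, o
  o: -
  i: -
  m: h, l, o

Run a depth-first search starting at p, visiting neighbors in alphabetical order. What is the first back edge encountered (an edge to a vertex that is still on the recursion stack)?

h->g

DFS from p (visiting neighbors in alphabetical order); mark gray on enter, black on exit:
p gray
  g gray
    l gray
    l black
    n gray
      m gray
        h gray
          h→g: g is gray → back edge
First back edge: h → g.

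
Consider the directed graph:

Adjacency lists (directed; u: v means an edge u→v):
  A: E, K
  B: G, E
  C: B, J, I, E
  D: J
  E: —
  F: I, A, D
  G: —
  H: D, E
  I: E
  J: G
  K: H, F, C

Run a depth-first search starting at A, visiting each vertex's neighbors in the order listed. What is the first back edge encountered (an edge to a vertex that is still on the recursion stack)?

F->A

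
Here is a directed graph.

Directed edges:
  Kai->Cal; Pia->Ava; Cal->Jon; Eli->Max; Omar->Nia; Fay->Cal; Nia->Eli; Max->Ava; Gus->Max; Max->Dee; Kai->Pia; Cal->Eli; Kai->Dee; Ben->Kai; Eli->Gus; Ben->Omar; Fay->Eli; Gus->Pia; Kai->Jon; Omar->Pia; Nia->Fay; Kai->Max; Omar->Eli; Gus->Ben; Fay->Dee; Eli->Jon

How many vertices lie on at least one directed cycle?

A vertex is on a directed cycle iff it belongs to a strongly connected component of size ≥ 2 (or has a self-loop).
The vertices on cycles are {Ben, Cal, Eli, Fay, Gus, Kai, Nia, Omar} — 8 in total.

8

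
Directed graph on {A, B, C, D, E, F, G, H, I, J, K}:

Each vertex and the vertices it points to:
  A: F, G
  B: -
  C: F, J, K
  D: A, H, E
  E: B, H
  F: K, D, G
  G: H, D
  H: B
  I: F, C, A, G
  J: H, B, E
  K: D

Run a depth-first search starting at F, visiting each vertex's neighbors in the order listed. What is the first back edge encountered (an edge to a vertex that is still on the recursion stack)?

A→F

DFS from F (visiting each vertex's neighbors in the order listed); mark gray on enter, black on exit:
F gray
  K gray
    D gray
      A gray
        A→F: F is gray → back edge
First back edge: A → F.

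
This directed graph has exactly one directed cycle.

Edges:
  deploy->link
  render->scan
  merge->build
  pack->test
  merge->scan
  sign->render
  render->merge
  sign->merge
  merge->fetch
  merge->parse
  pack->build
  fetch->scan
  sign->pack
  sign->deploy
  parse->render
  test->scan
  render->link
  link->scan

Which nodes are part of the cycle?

DFS with gray/black marking from merge:
merge gray
  fetch gray
    scan gray
    scan black
  fetch black
  build gray
  build black
  merge→scan: scan black — skip
  parse gray
    render gray
      render→scan: scan black — skip
      render→merge: merge is gray → back edge
Back edge closes the cycle merge → parse → render → merge; its vertices are {merge, parse, render}.

merge, parse, render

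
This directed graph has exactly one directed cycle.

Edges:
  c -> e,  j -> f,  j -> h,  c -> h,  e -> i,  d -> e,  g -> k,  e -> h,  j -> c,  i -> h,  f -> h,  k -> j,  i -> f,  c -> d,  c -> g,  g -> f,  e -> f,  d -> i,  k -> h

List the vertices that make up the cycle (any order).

c, g, j, k

DFS with gray/black marking from c:
c gray
  d gray
    i gray
      h gray
      h black
      f gray
        f→h: h black — skip
      f black
    i black
    e gray
      e→i: i black — skip
      e→h: h black — skip
      e→f: f black — skip
    e black
  d black
  c→h: h black — skip
  c→e: e black — skip
  g gray
    g→f: f black — skip
    k gray
      k→h: h black — skip
      j gray
        j→f: f black — skip
        j→h: h black — skip
        j→c: c is gray → back edge
Back edge closes the cycle c → g → k → j → c; its vertices are {c, g, j, k}.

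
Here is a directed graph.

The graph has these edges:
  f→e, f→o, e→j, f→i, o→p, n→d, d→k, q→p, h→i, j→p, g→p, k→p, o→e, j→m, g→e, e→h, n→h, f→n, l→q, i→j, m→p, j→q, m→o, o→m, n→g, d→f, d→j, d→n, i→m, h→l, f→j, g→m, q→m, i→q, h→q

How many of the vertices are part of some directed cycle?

A vertex is on a directed cycle iff it belongs to a strongly connected component of size ≥ 2 (or has a self-loop).
The vertices on cycles are {d, e, f, h, i, j, l, m, n, o, q} — 11 in total.

11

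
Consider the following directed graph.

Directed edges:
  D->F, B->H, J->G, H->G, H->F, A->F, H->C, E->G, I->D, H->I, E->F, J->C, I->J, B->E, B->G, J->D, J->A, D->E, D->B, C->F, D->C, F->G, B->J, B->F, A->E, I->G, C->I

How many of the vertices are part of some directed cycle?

A vertex is on a directed cycle iff it belongs to a strongly connected component of size ≥ 2 (or has a self-loop).
The vertices on cycles are {B, C, D, H, I, J} — 6 in total.

6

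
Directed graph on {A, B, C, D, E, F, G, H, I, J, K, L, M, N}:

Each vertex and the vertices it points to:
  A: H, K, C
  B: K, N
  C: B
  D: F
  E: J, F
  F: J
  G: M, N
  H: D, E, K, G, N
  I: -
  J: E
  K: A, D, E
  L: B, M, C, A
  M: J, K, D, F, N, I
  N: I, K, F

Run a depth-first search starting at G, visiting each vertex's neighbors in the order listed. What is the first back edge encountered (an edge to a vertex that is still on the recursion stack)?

E→J

DFS from G (visiting each vertex's neighbors in the order listed); mark gray on enter, black on exit:
G gray
  M gray
    J gray
      E gray
        E→J: J is gray → back edge
First back edge: E → J.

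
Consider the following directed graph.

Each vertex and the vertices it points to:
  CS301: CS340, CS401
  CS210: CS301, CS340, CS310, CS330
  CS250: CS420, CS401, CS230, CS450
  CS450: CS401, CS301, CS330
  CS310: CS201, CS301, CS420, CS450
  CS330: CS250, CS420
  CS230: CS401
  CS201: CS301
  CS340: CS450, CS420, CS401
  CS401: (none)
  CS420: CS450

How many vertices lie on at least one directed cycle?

A vertex is on a directed cycle iff it belongs to a strongly connected component of size ≥ 2 (or has a self-loop).
The vertices on cycles are {CS250, CS301, CS330, CS340, CS420, CS450} — 6 in total.

6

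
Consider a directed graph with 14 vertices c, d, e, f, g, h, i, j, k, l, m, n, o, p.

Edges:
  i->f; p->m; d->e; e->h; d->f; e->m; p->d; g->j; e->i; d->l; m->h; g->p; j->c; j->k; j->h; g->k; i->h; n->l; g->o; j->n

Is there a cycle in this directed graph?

No

DFS with white/gray/black marking, starting from h:
h gray
h black
c gray
c black
d gray
  e gray
    e→h: h black — skip
    m gray
      m→h: h black — skip
    m black
    i gray
      f gray
      f black
      i→h: h black — skip
    i black
  e black
  d→f: f black — skip
  l gray
  l black
d black
g gray
  o gray
  o black
  p gray
    p→m: m black — skip
    p→d: d black — skip
  p black
  j gray
    k gray
    k black
    n gray
      n→l: l black — skip
    n black
    j→h: h black — skip
    j→c: c black — skip
  j black
  g→k: k black — skip
g black
Every edge goes to a white or black vertex — no back edge, so the graph is acyclic.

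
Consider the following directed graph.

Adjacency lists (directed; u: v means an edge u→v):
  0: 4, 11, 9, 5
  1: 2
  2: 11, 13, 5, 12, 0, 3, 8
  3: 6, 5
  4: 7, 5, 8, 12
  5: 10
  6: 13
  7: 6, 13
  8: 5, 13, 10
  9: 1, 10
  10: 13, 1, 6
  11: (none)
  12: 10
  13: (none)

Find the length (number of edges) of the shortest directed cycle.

For each vertex v, BFS finds the shortest path from v back to v.
The shortest such closed walk is 1 → 2 → 12 → 10 → 1, length 4.

4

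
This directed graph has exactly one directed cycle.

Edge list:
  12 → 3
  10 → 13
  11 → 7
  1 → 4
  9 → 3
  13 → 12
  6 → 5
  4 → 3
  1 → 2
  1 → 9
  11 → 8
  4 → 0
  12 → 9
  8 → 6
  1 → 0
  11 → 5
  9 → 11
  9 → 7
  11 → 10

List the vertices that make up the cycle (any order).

9, 10, 11, 12, 13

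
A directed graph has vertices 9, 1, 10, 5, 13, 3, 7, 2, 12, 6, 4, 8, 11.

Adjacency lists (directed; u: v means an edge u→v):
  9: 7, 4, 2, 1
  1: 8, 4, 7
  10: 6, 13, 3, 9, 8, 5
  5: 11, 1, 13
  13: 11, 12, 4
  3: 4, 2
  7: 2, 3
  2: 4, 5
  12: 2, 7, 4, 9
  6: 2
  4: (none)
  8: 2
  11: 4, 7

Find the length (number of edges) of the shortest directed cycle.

4

For each vertex v, BFS finds the shortest path from v back to v.
The shortest such closed walk is 8 → 2 → 5 → 1 → 8, length 4.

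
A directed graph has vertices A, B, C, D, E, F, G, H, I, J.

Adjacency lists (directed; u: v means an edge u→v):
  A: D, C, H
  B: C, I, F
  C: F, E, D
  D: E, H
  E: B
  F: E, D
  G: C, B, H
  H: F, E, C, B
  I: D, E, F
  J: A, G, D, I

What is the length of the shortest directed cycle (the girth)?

3

For each vertex v, BFS finds the shortest path from v back to v.
The shortest such closed walk is I → E → B → I, length 3.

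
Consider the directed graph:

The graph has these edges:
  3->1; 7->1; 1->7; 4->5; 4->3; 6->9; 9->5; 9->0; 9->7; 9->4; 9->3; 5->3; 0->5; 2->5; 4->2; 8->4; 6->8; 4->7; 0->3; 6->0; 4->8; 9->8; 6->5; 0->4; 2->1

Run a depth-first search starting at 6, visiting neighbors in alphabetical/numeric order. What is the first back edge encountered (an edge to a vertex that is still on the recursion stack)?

DFS from 6 (visiting neighbors in alphabetical/numeric order); mark gray on enter, black on exit:
6 gray
  0 gray
    3 gray
      1 gray
        7 gray
          7→1: 1 is gray → back edge
First back edge: 7 → 1.

7→1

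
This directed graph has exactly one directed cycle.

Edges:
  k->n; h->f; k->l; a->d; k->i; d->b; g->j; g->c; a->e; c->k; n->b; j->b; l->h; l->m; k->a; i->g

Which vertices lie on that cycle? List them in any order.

c, g, i, k

DFS with gray/black marking from k:
k gray
  i gray
    g gray
      c gray
        c→k: k is gray → back edge
Back edge closes the cycle k → i → g → c → k; its vertices are {c, g, i, k}.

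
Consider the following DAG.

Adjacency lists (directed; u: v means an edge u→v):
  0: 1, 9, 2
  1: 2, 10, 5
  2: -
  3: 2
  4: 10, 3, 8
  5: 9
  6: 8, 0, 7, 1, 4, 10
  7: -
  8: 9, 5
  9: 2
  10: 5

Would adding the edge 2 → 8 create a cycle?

Yes

Adding 2→8 creates a cycle iff 8 can already reach 2.
Path from 8: 8 → 9 → 2.
So 8 → … → 2 → 8 is a cycle.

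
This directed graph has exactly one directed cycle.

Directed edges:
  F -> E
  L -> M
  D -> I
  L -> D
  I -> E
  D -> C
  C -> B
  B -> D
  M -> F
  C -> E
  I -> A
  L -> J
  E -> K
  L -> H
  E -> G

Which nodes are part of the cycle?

B, C, D

DFS with gray/black marking from D:
D gray
  I gray
    A gray
    A black
    E gray
      K gray
      K black
      G gray
      G black
    E black
  I black
  C gray
    C→E: E black — skip
    B gray
      B→D: D is gray → back edge
Back edge closes the cycle D → C → B → D; its vertices are {B, C, D}.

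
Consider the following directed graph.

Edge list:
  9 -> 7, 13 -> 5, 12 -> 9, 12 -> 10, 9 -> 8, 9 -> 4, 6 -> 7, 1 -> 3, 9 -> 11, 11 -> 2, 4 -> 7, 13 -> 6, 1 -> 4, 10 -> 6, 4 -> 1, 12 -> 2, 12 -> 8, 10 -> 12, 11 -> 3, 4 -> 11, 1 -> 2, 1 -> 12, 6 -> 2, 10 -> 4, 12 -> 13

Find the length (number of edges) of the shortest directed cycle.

2

For each vertex v, BFS finds the shortest path from v back to v.
The shortest such closed walk is 12 → 10 → 12, length 2.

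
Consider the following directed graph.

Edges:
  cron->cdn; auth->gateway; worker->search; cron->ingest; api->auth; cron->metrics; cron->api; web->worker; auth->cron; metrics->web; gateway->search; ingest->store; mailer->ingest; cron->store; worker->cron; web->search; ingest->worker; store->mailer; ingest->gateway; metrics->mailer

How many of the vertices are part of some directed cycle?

9

A vertex is on a directed cycle iff it belongs to a strongly connected component of size ≥ 2 (or has a self-loop).
The vertices on cycles are {api, web, auth, cron, store, ingest, mailer, worker, metrics} — 9 in total.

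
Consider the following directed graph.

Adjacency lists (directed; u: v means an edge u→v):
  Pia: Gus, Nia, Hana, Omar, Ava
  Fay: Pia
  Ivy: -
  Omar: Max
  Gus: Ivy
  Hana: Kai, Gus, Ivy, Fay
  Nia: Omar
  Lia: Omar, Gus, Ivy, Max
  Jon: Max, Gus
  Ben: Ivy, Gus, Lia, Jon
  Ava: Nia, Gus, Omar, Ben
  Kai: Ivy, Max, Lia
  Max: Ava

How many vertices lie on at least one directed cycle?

10

A vertex is on a directed cycle iff it belongs to a strongly connected component of size ≥ 2 (or has a self-loop).
The vertices on cycles are {Ava, Ben, Fay, Jon, Lia, Max, Nia, Pia, Hana, Omar} — 10 in total.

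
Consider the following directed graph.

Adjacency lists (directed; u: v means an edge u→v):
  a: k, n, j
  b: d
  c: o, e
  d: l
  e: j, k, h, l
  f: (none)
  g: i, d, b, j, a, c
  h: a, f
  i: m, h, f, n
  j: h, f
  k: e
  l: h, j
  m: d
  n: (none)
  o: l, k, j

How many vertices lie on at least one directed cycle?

6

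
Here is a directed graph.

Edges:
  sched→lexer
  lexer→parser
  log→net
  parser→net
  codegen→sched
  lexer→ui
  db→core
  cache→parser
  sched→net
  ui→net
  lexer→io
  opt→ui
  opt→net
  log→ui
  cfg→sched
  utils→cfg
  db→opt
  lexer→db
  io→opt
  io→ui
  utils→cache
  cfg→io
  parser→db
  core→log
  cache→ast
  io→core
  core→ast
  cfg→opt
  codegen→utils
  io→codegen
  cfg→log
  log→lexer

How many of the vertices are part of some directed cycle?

A vertex is on a directed cycle iff it belongs to a strongly connected component of size ≥ 2 (or has a self-loop).
The vertices on cycles are {db, io, cfg, log, core, cache, lexer, sched, utils, parser, codegen} — 11 in total.

11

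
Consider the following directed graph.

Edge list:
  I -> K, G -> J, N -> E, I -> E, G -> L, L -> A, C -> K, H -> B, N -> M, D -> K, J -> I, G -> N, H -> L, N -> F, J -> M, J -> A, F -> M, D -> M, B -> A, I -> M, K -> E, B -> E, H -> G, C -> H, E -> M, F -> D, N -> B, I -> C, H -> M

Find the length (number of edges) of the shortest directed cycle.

For each vertex v, BFS finds the shortest path from v back to v.
The shortest such closed walk is H → G → J → I → C → H, length 5.

5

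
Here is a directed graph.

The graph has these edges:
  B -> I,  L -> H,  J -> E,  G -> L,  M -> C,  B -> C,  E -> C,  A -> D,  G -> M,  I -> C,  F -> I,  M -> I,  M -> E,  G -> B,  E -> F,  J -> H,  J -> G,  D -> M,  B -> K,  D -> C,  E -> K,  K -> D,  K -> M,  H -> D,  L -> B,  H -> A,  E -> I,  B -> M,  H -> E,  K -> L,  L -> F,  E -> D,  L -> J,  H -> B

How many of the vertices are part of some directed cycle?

A vertex is on a directed cycle iff it belongs to a strongly connected component of size ≥ 2 (or has a self-loop).
The vertices on cycles are {A, B, D, E, G, H, J, K, L, M} — 10 in total.

10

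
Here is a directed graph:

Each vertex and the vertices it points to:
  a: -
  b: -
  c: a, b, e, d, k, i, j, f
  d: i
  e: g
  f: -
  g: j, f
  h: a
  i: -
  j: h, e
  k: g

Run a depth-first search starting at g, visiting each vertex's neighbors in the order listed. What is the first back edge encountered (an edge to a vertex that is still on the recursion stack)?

e→g

DFS from g (visiting each vertex's neighbors in the order listed); mark gray on enter, black on exit:
g gray
  j gray
    h gray
      a gray
      a black
    h black
    e gray
      e→g: g is gray → back edge
First back edge: e → g.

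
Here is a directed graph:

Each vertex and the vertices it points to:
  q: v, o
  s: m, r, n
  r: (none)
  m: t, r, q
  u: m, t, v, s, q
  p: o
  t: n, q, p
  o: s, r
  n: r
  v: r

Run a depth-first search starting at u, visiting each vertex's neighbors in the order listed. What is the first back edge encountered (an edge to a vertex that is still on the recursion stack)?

s->m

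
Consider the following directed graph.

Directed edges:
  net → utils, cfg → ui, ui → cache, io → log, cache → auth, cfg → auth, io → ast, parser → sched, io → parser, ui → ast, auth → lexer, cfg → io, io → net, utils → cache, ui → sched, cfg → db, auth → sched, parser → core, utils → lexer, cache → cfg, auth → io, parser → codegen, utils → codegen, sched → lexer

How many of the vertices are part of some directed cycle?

A vertex is on a directed cycle iff it belongs to a strongly connected component of size ≥ 2 (or has a self-loop).
The vertices on cycles are {io, ui, cfg, net, auth, cache, utils} — 7 in total.

7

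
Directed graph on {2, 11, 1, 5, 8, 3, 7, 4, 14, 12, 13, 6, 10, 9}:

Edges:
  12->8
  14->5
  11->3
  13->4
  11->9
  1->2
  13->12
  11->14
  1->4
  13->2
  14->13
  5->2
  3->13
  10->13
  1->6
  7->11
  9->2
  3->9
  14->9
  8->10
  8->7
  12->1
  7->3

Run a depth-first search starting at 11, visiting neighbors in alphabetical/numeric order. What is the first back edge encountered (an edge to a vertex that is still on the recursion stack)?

DFS from 11 (visiting neighbors in alphabetical/numeric order); mark gray on enter, black on exit:
11 gray
  3 gray
    9 gray
      2 gray
      2 black
    9 black
    13 gray
      13→2: 2 black — skip
      4 gray
      4 black
      12 gray
        1 gray
          1→2: 2 black — skip
          1→4: 4 black — skip
          6 gray
          6 black
        1 black
        8 gray
          7 gray
            7→3: 3 is gray → back edge
First back edge: 7 → 3.

7->3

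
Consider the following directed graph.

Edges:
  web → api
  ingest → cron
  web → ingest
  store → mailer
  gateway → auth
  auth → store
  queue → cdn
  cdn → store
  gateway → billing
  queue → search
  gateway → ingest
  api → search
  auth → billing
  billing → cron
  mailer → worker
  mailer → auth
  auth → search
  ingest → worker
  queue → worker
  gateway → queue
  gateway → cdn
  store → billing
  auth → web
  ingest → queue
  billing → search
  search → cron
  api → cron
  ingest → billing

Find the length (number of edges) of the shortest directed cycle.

For each vertex v, BFS finds the shortest path from v back to v.
The shortest such closed walk is auth → store → mailer → auth, length 3.

3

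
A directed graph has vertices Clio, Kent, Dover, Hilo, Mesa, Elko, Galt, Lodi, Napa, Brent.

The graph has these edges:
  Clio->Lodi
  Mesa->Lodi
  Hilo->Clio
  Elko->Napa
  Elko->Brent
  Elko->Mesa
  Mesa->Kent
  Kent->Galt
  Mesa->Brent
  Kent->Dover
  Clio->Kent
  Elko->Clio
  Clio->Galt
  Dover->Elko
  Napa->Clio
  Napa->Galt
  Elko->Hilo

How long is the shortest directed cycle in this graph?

4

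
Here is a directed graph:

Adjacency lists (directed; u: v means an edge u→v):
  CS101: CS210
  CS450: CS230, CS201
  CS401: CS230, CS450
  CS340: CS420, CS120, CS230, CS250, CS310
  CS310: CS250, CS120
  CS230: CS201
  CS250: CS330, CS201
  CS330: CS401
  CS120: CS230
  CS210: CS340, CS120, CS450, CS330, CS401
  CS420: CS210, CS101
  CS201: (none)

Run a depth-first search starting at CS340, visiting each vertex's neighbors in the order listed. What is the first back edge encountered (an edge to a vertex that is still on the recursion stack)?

CS210->CS340

DFS from CS340 (visiting each vertex's neighbors in the order listed); mark gray on enter, black on exit:
CS340 gray
  CS420 gray
    CS210 gray
      CS210→CS340: CS340 is gray → back edge
First back edge: CS210 → CS340.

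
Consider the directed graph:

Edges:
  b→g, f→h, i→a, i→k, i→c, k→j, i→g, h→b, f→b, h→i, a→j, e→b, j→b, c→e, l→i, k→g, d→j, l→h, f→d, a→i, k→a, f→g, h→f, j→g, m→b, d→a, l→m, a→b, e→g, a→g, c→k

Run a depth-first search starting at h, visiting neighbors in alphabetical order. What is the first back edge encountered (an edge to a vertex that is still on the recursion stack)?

DFS from h (visiting neighbors in alphabetical order); mark gray on enter, black on exit:
h gray
  b gray
    g gray
    g black
  b black
  f gray
    f→b: b black — skip
    d gray
      a gray
        a→b: b black — skip
        a→g: g black — skip
        i gray
          i→a: a is gray → back edge
First back edge: i → a.

i→a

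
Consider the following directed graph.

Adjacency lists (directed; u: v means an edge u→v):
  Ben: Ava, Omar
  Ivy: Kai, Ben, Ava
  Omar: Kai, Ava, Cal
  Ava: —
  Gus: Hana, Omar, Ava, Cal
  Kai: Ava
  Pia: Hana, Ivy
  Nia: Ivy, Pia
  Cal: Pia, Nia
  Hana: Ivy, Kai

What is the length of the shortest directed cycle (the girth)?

For each vertex v, BFS finds the shortest path from v back to v.
The shortest such closed walk is Cal → Nia → Ivy → Ben → Omar → Cal, length 5.

5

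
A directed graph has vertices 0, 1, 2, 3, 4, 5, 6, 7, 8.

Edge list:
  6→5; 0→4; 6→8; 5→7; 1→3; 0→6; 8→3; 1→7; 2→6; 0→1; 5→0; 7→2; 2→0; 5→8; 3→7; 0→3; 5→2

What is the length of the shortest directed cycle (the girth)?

For each vertex v, BFS finds the shortest path from v back to v.
The shortest such closed walk is 6 → 5 → 0 → 6, length 3.

3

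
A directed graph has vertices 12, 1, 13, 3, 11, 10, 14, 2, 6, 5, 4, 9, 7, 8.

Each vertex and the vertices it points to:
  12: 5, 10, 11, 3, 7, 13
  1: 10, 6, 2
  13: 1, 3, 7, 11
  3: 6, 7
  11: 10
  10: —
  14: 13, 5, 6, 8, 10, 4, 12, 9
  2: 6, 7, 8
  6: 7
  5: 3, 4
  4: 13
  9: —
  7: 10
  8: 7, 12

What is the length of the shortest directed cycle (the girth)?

For each vertex v, BFS finds the shortest path from v back to v.
The shortest such closed walk is 12 → 13 → 1 → 2 → 8 → 12, length 5.

5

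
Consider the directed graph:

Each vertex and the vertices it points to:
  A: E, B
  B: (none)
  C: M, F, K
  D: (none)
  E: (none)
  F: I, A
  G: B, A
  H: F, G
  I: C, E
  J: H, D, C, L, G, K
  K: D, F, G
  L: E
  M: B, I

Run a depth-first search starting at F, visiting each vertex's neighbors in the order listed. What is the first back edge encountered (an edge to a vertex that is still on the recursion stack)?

DFS from F (visiting each vertex's neighbors in the order listed); mark gray on enter, black on exit:
F gray
  I gray
    C gray
      M gray
        B gray
        B black
        M→I: I is gray → back edge
First back edge: M → I.

M->I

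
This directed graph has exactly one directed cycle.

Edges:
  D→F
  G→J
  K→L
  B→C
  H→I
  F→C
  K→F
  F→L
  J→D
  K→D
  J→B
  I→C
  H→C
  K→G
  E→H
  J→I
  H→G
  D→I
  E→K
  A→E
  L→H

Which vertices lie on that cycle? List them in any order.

DFS with gray/black marking from G:
G gray
  J gray
    B gray
      C gray
      C black
    B black
    I gray
      I→C: C black — skip
    I black
    D gray
      F gray
        L gray
          H gray
            H→G: G is gray → back edge
Back edge closes the cycle G → J → D → F → L → H → G; its vertices are {D, F, G, H, J, L}.

D, F, G, H, J, L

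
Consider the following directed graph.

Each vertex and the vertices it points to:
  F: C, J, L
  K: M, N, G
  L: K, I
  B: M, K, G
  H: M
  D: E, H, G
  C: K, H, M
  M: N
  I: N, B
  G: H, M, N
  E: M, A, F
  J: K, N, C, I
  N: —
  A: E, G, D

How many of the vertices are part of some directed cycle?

3

A vertex is on a directed cycle iff it belongs to a strongly connected component of size ≥ 2 (or has a self-loop).
The vertices on cycles are {A, D, E} — 3 in total.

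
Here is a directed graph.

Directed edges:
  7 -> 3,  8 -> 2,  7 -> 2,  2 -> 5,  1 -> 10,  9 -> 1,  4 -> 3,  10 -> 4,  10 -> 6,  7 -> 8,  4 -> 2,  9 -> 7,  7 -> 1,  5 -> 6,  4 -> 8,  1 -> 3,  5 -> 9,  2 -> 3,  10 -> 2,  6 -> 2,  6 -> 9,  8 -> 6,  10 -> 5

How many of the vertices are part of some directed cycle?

A vertex is on a directed cycle iff it belongs to a strongly connected component of size ≥ 2 (or has a self-loop).
The vertices on cycles are {1, 2, 4, 5, 6, 7, 8, 9, 10} — 9 in total.

9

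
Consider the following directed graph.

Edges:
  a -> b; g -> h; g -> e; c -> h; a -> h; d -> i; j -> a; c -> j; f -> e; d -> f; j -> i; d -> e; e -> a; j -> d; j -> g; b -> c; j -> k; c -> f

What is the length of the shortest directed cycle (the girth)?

For each vertex v, BFS finds the shortest path from v back to v.
The shortest such closed walk is c → j → a → b → c, length 4.

4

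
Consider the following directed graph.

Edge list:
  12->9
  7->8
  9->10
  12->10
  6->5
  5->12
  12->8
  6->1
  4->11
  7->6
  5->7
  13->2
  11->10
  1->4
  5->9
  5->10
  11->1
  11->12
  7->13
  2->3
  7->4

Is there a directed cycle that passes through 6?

Yes

6 is on a cycle iff 6 can reach itself via ≥1 edge.
6 → 5 → 7 → 6 — yes.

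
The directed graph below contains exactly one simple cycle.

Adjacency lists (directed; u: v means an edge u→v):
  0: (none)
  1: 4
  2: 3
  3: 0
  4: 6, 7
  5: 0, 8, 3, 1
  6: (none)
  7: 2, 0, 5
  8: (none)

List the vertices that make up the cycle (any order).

1, 4, 5, 7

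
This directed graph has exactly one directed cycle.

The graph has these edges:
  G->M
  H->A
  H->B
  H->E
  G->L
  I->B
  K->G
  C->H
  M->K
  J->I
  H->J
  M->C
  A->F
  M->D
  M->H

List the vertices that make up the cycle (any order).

G, K, M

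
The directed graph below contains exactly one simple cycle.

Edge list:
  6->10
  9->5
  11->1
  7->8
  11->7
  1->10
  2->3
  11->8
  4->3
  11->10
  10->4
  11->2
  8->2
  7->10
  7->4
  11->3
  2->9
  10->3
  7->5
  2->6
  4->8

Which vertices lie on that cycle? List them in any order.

DFS with gray/black marking from 2:
2 gray
  9 gray
    5 gray
    5 black
  9 black
  6 gray
    10 gray
      4 gray
        3 gray
        3 black
        8 gray
          8→2: 2 is gray → back edge
Back edge closes the cycle 2 → 6 → 10 → 4 → 8 → 2; its vertices are {2, 4, 6, 8, 10}.

2, 4, 6, 8, 10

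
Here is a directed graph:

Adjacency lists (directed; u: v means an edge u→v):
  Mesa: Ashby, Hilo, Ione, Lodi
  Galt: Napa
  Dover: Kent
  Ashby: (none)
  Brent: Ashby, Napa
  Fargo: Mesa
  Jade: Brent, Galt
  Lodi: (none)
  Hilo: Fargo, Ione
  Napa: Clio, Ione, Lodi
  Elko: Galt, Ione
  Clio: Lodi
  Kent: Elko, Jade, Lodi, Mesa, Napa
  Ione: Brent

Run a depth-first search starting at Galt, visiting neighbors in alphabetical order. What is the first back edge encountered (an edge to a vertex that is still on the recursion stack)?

Brent→Napa

DFS from Galt (visiting neighbors in alphabetical order); mark gray on enter, black on exit:
Galt gray
  Napa gray
    Clio gray
      Lodi gray
      Lodi black
    Clio black
    Ione gray
      Brent gray
        Ashby gray
        Ashby black
        Brent→Napa: Napa is gray → back edge
First back edge: Brent → Napa.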